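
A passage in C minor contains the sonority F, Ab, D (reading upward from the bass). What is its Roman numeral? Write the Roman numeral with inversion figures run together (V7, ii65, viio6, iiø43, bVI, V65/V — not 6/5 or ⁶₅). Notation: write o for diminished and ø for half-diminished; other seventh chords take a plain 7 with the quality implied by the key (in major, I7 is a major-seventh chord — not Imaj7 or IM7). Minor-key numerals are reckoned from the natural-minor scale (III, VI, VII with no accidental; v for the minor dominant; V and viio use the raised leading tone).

iio6

Stacked in thirds the chord is D-F-Ab: a diminished triad on D.
D is scale degree 2 in C minor, and a diminished triad on that degree is written iio.
With F in the bass the chord is in first inversion, so the figured bass is 6.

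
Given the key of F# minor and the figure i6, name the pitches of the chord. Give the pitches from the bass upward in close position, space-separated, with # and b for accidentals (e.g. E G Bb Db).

A C# F#

In F# minor, scale degree 1 is F#, and the diatonic chord built there is a minor triad.
That chord is spelled F#-A-C#.
With the 6 figure the chord is in first inversion; from the bass A upward in close position it reads A-C#-F#.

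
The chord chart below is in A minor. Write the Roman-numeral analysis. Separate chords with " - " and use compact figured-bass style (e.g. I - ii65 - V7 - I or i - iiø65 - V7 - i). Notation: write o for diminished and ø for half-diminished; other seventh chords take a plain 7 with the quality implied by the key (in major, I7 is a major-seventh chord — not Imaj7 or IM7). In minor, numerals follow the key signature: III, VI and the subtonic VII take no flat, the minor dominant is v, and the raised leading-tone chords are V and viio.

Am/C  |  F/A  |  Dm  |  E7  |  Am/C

Am/C: minor triad on A = scale degree 1 → i6.
F/A has root F, degree 6 in A minor, so VI6.
Dm has root D, degree 4 in A minor, so iv.
E7: root E is the dominant; dominant seventh chord there is V7.
Am/C has root A, degree 1 in A minor, so i6.

i6 - VI6 - iv - V7 - i6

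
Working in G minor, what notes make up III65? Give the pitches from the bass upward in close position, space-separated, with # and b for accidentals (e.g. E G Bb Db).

The numeral's case and figure indicate a major seventh chord. In G minor its root, the third degree, is Bb.
That chord is spelled Bb-D-F-A.
The figured bass 65 indicates first inversion, placing the third (D) in the bass: D-F-A-Bb.

D F A Bb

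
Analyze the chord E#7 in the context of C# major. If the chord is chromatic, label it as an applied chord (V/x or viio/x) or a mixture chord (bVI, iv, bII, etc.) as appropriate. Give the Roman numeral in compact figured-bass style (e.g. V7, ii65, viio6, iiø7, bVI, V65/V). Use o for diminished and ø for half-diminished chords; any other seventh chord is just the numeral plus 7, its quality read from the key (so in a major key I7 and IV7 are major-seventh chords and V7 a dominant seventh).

The pitches E#-G##-B#-D# form a dominant seventh chord rooted on E#.
E# is not a diatonic chord root with this quality in C# major, but it lies a perfect fifth above A# (vi), so the chord functions as an applied dominant of vi.

V7/vi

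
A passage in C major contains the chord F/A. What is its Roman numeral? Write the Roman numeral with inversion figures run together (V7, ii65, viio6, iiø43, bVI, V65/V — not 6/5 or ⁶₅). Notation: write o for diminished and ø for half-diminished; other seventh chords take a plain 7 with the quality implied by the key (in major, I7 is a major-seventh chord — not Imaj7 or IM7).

The pitches F-A-C form a major triad rooted on F.
F is scale degree 4 in C major, and a major triad on that degree is written IV.
With A in the bass the chord is in first inversion, so the figured bass is 6.

IV6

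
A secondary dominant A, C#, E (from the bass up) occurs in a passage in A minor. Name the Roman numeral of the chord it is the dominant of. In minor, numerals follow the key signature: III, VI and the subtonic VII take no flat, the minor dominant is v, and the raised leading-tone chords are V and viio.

iv

The chord is a major triad on A.
A dominant resolves down a perfect fifth: A → D. In A minor, D is scale degree 4, i.e. iv.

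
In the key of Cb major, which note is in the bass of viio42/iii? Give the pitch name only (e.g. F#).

The applied chord viio42/iii is rooted on D: D-F-Ab-Cb.
The figure 42 means third inversion — the seventh is in the bass.

Cb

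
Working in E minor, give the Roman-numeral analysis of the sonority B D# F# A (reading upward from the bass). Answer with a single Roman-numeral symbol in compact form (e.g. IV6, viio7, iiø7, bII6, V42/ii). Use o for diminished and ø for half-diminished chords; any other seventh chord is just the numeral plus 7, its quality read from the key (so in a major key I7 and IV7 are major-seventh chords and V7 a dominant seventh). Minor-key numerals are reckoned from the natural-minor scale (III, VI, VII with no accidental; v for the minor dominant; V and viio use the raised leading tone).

Stacked in thirds the chord is B-D#-F#-A: a dominant seventh chord on B.
B is scale degree 5 in E minor, and a dominant seventh chord on that degree is written V7.

V7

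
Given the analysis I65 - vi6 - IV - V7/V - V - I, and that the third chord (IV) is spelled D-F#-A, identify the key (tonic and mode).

A major

IV is given as D-F#-A — a major triad with root D.
IV on D implies D is the subdominant; that puts the tonic at A, and the uppercase numeral fits major mode.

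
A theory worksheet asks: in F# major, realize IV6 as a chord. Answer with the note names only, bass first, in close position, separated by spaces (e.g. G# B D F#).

D# F# B

In F# major, the fourth degree is B, and the diatonic chord built there is a major triad.
That chord is spelled B-D#-F#.
The figured bass 6 indicates first inversion, placing the third (D#) in the bass: D#-F#-B.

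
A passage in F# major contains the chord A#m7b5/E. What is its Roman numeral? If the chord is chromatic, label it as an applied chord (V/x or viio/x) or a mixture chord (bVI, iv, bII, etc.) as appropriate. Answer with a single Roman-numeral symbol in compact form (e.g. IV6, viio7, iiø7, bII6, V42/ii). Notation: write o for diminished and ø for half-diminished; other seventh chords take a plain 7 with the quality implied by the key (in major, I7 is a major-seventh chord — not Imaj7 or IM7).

viiø43/IV

Stacked in thirds the chord is A#-C#-E-G#: a half-diminished seventh chord on A#.
A# sits a half step below B (IV in F# major); a diminished chord there is the applied leading-tone chord of IV.
With E in the bass the chord is in second inversion, so the figured bass is 43.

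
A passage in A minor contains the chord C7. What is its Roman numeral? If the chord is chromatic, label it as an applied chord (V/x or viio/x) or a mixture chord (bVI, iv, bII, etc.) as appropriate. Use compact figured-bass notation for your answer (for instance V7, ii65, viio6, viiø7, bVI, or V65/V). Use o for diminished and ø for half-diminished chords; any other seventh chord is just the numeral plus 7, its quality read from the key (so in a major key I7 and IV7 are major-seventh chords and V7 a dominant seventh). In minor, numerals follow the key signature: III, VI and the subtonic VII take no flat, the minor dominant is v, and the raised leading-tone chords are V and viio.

The pitches C-E-G-Bb form a dominant seventh chord rooted on C.
C is not a diatonic chord root with this quality in A minor, but it lies a perfect fifth above F (VI), so the chord functions as an applied dominant of VI.

V7/VI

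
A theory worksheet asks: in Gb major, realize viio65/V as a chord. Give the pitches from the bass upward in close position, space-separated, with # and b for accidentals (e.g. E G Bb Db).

Eb Gb Bbb C

viio65/V is a secondary leading-tone chord. The target V is Db in Gb major; the applied chord is rooted a semitone below, on C.
Building a fully diminished seventh chord on C gives C-Eb-Gb-Bbb.
With the 65 figure the chord is in first inversion; from the bass Eb upward in close position it reads Eb-Gb-Bbb-C.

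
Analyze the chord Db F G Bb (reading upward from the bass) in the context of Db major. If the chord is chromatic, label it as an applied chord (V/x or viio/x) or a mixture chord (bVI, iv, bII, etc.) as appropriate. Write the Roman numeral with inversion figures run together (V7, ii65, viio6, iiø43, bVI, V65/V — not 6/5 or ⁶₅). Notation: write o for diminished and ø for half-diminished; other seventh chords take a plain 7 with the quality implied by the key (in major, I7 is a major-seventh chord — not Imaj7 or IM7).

Stacked in thirds the chord is G-Bb-Db-F: a half-diminished seventh chord on G.
G sits a half step below Ab (V in Db major); a diminished chord there is the applied leading-tone chord of V.
With Db in the bass the chord is in second inversion, so the figured bass is 43.

viiø43/V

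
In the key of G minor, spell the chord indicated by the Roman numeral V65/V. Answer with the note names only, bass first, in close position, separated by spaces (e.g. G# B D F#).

V65/V is a secondary dominant — the dominant seventh of V. V in G minor is D, so the applied chord's root is A, a perfect fifth above.
Building a dominant seventh chord on A gives A-C#-E-G.
The figured bass 65 indicates first inversion, placing the third (C#) in the bass: C#-E-G-A.

C# E G A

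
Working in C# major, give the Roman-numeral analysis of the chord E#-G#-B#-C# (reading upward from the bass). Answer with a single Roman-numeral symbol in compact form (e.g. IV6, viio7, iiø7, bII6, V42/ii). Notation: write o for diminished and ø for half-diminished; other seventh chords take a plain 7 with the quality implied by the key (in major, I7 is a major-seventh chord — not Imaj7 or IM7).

The pitches C#-E#-G#-B# form a major seventh chord rooted on C#.
In C# major, C# is the tonic; the diatonic major seventh chord there is I7.
With E# in the bass the chord is in first inversion, so the figured bass is 65.

I65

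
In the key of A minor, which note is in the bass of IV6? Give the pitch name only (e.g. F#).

F#

IV in A minor has root D; the chord is D-F#-A.
The figure 6 means first inversion — the third is in the bass.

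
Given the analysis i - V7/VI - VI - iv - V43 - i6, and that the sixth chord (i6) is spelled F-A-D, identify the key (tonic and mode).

D minor

i6 is given as F-A-D — a minor triad with root D.
If D is scale degree 1 and the mode makes that degree carry a minor triad, the tonic is D and the mode is minor.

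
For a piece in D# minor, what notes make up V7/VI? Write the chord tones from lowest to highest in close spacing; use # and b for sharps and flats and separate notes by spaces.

F# A# C# E

V7/VI is a secondary dominant — the dominant seventh of VI. VI in D# minor is B, so the applied chord's root is F#, a perfect fifth above.
Building a dominant seventh chord on F# gives F#-A#-C#-E.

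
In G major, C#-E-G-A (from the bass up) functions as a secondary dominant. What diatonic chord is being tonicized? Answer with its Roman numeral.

V

The chord is a dominant seventh chord on A.
A dominant resolves down a perfect fifth: A → D. In G major, D is scale degree 5, i.e. V.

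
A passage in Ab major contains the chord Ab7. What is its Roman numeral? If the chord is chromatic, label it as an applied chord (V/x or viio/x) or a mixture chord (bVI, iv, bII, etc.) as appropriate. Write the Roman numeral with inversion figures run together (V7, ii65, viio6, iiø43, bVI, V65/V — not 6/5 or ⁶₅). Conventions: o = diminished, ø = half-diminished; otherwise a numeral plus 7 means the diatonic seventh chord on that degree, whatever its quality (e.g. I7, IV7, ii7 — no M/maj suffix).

The pitches Ab-C-Eb-Gb form a dominant seventh chord rooted on Ab.
Ab is not a diatonic chord root with this quality in Ab major, but it lies a perfect fifth above Db (IV), so the chord functions as an applied dominant of IV.

V7/IV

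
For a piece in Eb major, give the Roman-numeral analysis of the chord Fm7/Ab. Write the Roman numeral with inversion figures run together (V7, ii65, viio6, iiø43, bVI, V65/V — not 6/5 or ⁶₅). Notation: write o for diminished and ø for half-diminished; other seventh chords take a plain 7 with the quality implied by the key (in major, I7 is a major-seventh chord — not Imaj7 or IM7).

ii65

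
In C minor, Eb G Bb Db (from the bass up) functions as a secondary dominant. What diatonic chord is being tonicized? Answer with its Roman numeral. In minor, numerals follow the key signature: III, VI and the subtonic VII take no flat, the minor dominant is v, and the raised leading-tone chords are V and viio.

The chord is a dominant seventh chord on Eb.
A dominant resolves down a perfect fifth: Eb → Ab. In C minor, Ab is scale degree 6, i.e. VI.

VI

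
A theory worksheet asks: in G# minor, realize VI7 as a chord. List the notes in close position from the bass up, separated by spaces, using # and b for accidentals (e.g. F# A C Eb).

The numeral's case and figure indicate a major seventh chord. In G# minor its root, the submediant, is E.
Stacking thirds from E gives E-G#-B-D#.

E G# B D#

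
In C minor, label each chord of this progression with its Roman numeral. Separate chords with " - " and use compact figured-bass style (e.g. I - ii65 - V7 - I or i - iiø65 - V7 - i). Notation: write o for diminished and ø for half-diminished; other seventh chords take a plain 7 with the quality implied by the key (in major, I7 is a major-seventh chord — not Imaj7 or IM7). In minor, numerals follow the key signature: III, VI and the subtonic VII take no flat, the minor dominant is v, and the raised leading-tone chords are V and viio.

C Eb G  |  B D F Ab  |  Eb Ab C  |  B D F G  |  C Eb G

C-Eb-G has root C, degree 1 in C minor, so i.
B-D-F-Ab: root B is the leading tone; fully diminished seventh chord there is viio7.
Eb-Ab-C: root Ab is the submediant; major triad there is VI64.
B-D-F-G has root G, degree 5 in C minor, so V65.
C-Eb-G has root C, degree 1 in C minor, so i.

i - viio7 - VI64 - V65 - i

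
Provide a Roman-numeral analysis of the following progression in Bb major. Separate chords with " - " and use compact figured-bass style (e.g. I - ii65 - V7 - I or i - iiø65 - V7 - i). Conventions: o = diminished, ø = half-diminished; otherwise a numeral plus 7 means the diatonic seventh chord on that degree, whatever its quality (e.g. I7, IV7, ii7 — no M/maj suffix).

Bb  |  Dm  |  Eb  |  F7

I - iii - IV - V7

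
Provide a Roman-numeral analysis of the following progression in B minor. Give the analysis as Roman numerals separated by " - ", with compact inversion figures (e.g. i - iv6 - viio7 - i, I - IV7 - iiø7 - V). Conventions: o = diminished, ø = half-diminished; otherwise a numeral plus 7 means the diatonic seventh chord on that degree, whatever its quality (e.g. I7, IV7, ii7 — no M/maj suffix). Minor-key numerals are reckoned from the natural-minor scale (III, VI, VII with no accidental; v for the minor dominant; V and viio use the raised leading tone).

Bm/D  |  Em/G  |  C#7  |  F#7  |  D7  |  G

Bm/D: minor triad on B = scale degree 1 → i6.
Em/G has root E, degree 4 in B minor, so iv6.
C#7: a dominant seventh chord on C#, the applied dominant of V → V7/V.
F#7 has root F#, degree 5 in B minor, so V7.
D7: a dominant seventh chord on D, the applied dominant of VI → V7/VI.
G: root G is the submediant; major triad there is VI.

i6 - iv6 - V7/V - V7 - V7/VI - VI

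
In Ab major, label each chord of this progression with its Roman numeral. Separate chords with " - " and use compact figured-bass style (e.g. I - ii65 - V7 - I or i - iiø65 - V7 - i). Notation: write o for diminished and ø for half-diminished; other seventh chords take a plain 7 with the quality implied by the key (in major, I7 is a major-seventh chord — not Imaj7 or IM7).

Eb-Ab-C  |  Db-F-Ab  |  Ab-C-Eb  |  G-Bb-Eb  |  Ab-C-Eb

I64 - IV - I - V6 - I

Eb-Ab-C: root Ab is the tonic; major triad there is I64.
Db-F-Ab: root Db is the subdominant; major triad there is IV.
Ab-C-Eb has root Ab, degree 1 in Ab major, so I.
G-Bb-Eb: major triad on Eb = scale degree 5 → V6.
Ab-C-Eb: root Ab is the tonic; major triad there is I.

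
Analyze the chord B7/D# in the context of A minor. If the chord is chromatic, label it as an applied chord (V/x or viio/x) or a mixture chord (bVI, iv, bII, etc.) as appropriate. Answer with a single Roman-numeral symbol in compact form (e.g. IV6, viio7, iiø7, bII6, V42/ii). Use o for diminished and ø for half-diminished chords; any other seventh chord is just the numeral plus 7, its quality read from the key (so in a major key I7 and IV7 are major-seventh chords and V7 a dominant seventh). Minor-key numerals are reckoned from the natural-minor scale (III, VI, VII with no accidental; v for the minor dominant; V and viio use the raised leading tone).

V65/V

Stacked in thirds the chord is B-D#-F#-A: a dominant seventh chord on B.
B is not a diatonic chord root with this quality in A minor, but it lies a perfect fifth above E (V), so the chord functions as an applied dominant of V.
With D# in the bass the chord is in first inversion, so the figured bass is 65.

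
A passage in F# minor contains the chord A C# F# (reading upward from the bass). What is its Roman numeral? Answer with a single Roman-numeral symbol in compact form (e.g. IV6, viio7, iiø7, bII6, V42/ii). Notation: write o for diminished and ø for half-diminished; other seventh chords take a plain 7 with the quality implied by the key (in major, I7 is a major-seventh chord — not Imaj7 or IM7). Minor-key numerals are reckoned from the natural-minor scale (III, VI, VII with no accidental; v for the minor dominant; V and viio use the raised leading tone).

The pitches F#-A-C# form a minor triad rooted on F#.
In F# minor, F# is the tonic; the diatonic minor triad there is i.
With A in the bass the chord is in first inversion, so the figured bass is 6.

i6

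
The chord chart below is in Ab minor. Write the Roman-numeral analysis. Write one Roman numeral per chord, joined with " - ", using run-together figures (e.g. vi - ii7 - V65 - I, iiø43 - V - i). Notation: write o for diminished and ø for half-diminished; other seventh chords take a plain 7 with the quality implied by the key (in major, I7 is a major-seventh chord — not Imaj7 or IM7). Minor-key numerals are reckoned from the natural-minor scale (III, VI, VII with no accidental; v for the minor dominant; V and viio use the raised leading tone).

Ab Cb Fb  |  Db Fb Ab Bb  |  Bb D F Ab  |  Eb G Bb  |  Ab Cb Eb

VI6 - iiø65 - V7/V - V - i

Ab-Cb-Fb: root Fb is the submediant; major triad there is VI6.
Db-Fb-Ab-Bb: half-diminished seventh chord on Bb = scale degree 2 → iiø65.
Bb-D-F-Ab: chromatic; Bb is V of V, so V7/V.
Eb-G-Bb: major triad on Eb = scale degree 5 → V.
Ab-Cb-Eb has root Ab, degree 1 in Ab minor, so i.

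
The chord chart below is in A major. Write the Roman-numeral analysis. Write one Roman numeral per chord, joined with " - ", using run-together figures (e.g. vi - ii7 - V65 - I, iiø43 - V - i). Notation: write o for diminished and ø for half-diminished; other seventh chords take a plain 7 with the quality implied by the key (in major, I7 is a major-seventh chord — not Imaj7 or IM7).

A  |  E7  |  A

A has root A, degree 1 in A major, so I.
E7 has root E, degree 5 in A major, so V7.
A: root A is the tonic; major triad there is I.

I - V7 - I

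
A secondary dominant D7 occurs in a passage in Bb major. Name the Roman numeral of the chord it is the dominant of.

vi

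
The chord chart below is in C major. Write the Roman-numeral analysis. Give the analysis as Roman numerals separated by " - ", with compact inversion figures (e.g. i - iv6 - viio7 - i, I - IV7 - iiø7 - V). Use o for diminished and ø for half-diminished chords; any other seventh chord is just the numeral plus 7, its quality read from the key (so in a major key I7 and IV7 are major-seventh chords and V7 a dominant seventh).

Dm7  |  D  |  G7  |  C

ii7 - V/V - V7 - I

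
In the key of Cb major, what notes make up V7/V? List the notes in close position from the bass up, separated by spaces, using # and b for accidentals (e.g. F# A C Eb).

Db F Ab Cb

V7/V is a secondary dominant — the dominant seventh of V. V in Cb major is Gb, so the applied chord's root is Db, a perfect fifth above.
Building a dominant seventh chord on Db gives Db-F-Ab-Cb.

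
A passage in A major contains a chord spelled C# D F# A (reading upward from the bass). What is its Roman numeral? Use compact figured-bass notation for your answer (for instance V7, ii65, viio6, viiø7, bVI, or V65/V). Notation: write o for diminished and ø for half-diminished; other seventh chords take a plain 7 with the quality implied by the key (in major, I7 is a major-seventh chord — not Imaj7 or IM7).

IV42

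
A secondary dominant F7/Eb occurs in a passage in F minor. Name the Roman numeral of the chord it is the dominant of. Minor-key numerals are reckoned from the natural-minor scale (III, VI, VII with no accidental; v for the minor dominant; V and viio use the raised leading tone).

iv

The chord is a dominant seventh chord on F.
A dominant resolves down a perfect fifth: F → Bb. In F minor, Bb is scale degree 4, i.e. iv.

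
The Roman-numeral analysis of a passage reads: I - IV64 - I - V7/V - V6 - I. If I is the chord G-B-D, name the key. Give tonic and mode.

The anchor chord is a major triad on G, labeled I.
If G is scale degree 1 and the mode makes that degree carry a major triad, the tonic is G and the mode is major.

G major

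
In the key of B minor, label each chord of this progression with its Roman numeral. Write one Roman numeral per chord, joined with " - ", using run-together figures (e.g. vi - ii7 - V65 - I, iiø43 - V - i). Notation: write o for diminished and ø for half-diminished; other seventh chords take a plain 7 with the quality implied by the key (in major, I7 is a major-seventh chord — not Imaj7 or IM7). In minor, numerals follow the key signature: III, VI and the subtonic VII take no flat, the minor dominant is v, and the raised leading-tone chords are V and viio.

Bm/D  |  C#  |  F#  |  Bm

Bm/D: minor triad on B = scale degree 1 → i6.
C#: chromatic; C# is V of V, so V/V.
F#: major triad on F# = scale degree 5 → V.
Bm: root B is the tonic; minor triad there is i.

i6 - V/V - V - i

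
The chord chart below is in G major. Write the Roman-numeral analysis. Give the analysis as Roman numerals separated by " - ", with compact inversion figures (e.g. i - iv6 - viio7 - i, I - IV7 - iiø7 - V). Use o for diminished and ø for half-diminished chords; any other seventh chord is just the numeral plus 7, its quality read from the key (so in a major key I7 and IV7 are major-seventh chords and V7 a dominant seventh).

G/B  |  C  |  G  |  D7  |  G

G/B has root G, degree 1 in G major, so I6.
C has root C, degree 4 in G major, so IV.
G has root G, degree 1 in G major, so I.
D7 has root D, degree 5 in G major, so V7.
G: root G is the tonic; major triad there is I.

I6 - IV - I - V7 - I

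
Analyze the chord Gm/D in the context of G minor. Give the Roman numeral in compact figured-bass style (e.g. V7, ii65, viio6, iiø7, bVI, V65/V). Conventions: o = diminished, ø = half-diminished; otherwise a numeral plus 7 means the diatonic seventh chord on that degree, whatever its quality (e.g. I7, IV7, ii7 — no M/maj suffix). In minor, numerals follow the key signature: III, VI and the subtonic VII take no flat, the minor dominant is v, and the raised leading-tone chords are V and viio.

i64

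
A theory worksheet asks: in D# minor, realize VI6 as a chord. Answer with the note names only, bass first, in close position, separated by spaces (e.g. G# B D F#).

D# F# B

In D# minor, the submediant is B, and the diatonic chord built there is a major triad.
Stacking thirds from B gives B-D#-F#.
With the 6 figure the chord is in first inversion; from the bass D# upward in close position it reads D#-F#-B.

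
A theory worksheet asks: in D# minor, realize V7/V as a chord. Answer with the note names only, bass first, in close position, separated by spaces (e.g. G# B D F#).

The slash means an applied dominant: we want the dominant of V. In D# minor, V is A# major, and its dominant is built on E#.
Building a dominant seventh chord on E# gives E#-G##-B#-D#.

E# G## B# D#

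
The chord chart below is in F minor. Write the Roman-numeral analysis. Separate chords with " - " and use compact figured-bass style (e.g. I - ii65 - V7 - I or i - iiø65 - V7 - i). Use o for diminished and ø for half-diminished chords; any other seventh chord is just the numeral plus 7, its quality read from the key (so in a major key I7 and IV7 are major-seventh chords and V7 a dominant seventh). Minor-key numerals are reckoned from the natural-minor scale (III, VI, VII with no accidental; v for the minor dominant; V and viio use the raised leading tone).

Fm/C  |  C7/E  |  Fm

i64 - V65 - i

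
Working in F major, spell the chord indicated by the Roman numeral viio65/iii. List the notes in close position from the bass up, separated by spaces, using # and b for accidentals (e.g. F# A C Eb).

viio65/iii is a secondary leading-tone chord. The target iii is A in F major; the applied chord is rooted a semitone below, on G#.
Building a fully diminished seventh chord on G# gives G#-B-D-F.
With the 65 figure the chord is in first inversion; from the bass B upward in close position it reads B-D-F-G#.

B D F G#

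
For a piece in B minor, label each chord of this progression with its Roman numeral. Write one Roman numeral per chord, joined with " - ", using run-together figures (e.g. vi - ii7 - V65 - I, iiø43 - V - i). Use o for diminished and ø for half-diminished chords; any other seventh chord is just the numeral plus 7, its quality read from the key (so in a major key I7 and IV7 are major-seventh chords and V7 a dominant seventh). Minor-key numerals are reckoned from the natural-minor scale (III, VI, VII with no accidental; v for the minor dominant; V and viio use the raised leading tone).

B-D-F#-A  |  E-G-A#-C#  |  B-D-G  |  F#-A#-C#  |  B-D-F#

i7 - viio43 - VI6 - V - i

B-D-F#-A: minor seventh chord on B = scale degree 1 → i7.
E-G-A#-C# has root A#, degree 7 in B minor, so viio43.
B-D-G has root G, degree 6 in B minor, so VI6.
F#-A#-C#: major triad on F# = scale degree 5 → V.
B-D-F# has root B, degree 1 in B minor, so i.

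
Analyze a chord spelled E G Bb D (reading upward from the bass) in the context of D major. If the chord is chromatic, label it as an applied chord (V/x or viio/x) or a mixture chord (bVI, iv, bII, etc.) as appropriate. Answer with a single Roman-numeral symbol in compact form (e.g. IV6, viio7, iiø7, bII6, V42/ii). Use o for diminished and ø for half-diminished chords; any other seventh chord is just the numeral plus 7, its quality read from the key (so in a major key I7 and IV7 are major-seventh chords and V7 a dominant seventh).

Stacked in thirds the chord is E-G-Bb-D: a half-diminished seventh chord on E.
E is the second degree of D major. This is the half-diminished supertonic seventh, borrowed from the parallel minor.

iiø7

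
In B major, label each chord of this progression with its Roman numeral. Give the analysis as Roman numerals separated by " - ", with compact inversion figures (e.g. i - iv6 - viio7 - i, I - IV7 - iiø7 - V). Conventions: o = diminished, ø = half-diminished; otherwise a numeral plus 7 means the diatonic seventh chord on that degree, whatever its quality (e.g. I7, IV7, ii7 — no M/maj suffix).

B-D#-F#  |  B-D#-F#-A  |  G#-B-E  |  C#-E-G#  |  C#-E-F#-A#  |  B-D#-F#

B-D#-F#: root B is the tonic; major triad there is I.
B-D#-F#-A: a dominant seventh chord on B, the applied dominant of IV → V7/IV.
G#-B-E: major triad on E = scale degree 4 → IV6.
C#-E-G#: root C# is the supertonic; minor triad there is ii.
C#-E-F#-A#: dominant seventh chord on F# = scale degree 5 → V43.
B-D#-F#: major triad on B = scale degree 1 → I.

I - V7/IV - IV6 - ii - V43 - I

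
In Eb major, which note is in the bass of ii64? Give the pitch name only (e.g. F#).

C

ii in Eb major has root F; the chord is F-Ab-C.
The figure 64 means second inversion — the fifth is in the bass.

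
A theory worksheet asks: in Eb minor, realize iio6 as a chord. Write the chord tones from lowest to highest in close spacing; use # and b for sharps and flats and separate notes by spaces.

Ab Cb F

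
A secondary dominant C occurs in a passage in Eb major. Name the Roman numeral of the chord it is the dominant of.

ii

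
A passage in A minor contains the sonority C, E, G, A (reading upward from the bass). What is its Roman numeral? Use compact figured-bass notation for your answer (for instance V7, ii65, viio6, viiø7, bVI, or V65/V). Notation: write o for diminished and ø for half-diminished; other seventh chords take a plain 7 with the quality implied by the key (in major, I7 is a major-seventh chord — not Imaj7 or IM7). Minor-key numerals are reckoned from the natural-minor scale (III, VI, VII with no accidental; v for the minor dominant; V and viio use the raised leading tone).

Stacked in thirds the chord is A-C-E-G: a minor seventh chord on A.
In A minor, A is the tonic; the diatonic minor seventh chord there is i7.
With C in the bass the chord is in first inversion, so the figured bass is 65.

i65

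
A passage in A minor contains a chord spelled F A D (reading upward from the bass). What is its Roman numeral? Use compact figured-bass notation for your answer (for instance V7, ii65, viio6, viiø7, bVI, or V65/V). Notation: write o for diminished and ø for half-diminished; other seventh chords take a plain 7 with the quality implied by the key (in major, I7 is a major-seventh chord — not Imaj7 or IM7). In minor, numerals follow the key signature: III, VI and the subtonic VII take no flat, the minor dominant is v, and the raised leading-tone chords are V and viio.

Stacked in thirds the chord is D-F-A: a minor triad on D.
D is scale degree 4 in A minor, and a minor triad on that degree is written iv.
With F in the bass the chord is in first inversion, so the figured bass is 6.

iv6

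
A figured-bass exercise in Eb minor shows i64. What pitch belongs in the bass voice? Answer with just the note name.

Bb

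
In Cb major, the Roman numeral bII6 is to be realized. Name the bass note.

Fb

bII in Cb major has root Dbb; the chord is Dbb-Fb-Abb.
The figure 6 means first inversion — the third is in the bass.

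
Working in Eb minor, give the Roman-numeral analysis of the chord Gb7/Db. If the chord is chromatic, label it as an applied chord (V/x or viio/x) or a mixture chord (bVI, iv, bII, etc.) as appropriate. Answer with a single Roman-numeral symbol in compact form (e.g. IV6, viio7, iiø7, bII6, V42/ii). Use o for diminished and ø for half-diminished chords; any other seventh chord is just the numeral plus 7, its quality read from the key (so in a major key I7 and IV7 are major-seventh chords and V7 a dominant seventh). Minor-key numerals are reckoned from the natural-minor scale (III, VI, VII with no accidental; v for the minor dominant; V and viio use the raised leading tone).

The pitches Gb-Bb-Db-Fb form a dominant seventh chord rooted on Gb.
Gb is not a diatonic chord root with this quality in Eb minor, but it lies a perfect fifth above Cb (VI), so the chord functions as an applied dominant of VI.
With Db in the bass the chord is in second inversion, so the figured bass is 43.

V43/VI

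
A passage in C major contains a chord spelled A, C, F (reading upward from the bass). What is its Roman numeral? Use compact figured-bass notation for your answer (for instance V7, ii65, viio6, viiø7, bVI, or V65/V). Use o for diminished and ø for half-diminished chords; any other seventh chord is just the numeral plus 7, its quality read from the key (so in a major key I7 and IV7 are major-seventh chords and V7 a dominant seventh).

The pitches F-A-C form a major triad rooted on F.
In C major, F is the subdominant; the diatonic major triad there is IV.
With A in the bass the chord is in first inversion, so the figured bass is 6.

IV6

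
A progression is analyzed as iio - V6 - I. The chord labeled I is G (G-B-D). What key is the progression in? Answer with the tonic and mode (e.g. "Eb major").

I is given as G-B-D — a major triad with root G.
If G is scale degree 1 and the mode makes that degree carry a major triad, the tonic is G and the mode is major.

G major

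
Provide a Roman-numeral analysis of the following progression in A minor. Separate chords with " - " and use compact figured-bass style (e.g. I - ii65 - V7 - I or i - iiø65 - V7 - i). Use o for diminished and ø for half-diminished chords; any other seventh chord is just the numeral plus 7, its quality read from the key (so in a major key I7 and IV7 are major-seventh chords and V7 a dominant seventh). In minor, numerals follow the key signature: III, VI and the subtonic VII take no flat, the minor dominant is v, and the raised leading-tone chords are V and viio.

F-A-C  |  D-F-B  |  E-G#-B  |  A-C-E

VI - iio6 - V - i

F-A-C has root F, degree 6 in A minor, so VI.
D-F-B has root B, degree 2 in A minor, so iio6.
E-G#-B: major triad on E = scale degree 5 → V.
A-C-E: root A is the tonic; minor triad there is i.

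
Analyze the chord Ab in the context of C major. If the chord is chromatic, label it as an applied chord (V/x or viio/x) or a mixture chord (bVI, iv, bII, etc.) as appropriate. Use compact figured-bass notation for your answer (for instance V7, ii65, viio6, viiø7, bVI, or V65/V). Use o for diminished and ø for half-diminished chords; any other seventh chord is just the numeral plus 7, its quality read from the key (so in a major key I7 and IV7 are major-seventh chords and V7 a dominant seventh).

Stacked in thirds the chord is Ab-C-Eb: a major triad on Ab.
Ab is the lowered sixth degree of C major (diatonic 6 would be A). This is a major triad on the lowered sixth degree, borrowed from the parallel minor.

bVI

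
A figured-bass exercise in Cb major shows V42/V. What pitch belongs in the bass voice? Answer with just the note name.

Cb

The applied chord V42/V is rooted on Db: Db-F-Ab-Cb.
The figure 42 means third inversion — the seventh is in the bass.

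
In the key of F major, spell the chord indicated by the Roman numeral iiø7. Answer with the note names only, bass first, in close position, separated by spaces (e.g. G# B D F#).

G Bb Db F

iiø7 is the half-diminished supertonic seventh, borrowed from the parallel minor. In F major that root is G.
So the chord is G-Bb-Db-F, a half-diminished seventh chord.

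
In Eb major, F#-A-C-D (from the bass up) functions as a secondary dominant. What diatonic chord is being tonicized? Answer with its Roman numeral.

The chord is a dominant seventh chord on D.
A dominant resolves down a perfect fifth: D → G. In Eb major, G is scale degree 3, i.e. iii.

iii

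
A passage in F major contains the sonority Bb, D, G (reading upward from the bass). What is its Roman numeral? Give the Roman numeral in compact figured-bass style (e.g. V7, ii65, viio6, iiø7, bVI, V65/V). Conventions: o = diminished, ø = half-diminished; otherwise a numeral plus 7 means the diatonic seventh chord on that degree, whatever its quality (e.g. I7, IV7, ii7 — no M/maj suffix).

Stacked in thirds the chord is G-Bb-D: a minor triad on G.
In F major, G is the supertonic; the diatonic minor triad there is ii.
With Bb in the bass the chord is in first inversion, so the figured bass is 6.

ii6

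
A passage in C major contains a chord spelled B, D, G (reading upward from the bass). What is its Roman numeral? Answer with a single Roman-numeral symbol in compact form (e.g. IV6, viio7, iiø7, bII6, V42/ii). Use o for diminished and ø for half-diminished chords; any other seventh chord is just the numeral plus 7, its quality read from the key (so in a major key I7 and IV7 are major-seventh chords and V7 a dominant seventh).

V6

The pitches G-B-D form a major triad rooted on G.
G is scale degree 5 in C major, and a major triad on that degree is written V.
With B in the bass the chord is in first inversion, so the figured bass is 6.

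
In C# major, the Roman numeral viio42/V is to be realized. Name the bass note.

The applied chord viio42/V is rooted on F##: F##-A#-C#-E.
The figure 42 means third inversion — the seventh is in the bass.

E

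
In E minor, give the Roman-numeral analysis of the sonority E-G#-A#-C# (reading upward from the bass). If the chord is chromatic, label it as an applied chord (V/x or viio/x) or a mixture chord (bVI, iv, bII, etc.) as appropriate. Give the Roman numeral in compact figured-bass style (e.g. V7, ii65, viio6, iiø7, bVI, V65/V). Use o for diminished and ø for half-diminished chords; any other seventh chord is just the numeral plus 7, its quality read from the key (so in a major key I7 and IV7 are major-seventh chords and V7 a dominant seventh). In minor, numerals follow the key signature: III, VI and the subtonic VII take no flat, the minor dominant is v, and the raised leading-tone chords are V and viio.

The pitches A#-C#-E-G# form a half-diminished seventh chord rooted on A#.
A# sits a half step below B (V in E minor); a diminished chord there is the applied leading-tone chord of V.
With E in the bass the chord is in second inversion, so the figured bass is 43.

viiø43/V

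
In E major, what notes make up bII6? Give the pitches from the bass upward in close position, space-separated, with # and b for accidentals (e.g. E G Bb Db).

A C F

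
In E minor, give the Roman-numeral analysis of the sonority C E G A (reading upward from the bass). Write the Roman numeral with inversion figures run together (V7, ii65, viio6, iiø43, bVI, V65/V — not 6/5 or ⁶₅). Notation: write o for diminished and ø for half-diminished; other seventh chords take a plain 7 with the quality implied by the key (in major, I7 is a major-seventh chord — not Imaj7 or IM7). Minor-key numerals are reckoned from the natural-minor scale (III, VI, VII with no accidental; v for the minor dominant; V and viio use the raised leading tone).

iv65

The pitches A-C-E-G form a minor seventh chord rooted on A.
In E minor, A is the subdominant; the diatonic minor seventh chord there is iv7.
With C in the bass the chord is in first inversion, so the figured bass is 65.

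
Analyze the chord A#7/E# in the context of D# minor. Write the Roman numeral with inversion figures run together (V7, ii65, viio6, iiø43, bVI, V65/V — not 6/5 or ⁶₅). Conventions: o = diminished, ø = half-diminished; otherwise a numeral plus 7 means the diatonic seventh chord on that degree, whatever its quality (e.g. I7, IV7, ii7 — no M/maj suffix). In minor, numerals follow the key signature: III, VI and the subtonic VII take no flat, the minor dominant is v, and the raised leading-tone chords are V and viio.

V43

Stacked in thirds the chord is A#-C##-E#-G#: a dominant seventh chord on A#.
In D# minor, A# is the dominant; the diatonic dominant seventh chord there is V7.
With E# in the bass the chord is in second inversion, so the figured bass is 43.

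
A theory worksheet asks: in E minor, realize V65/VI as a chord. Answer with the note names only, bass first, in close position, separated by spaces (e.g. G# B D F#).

V65/VI is a secondary dominant — the dominant seventh of VI. VI in E minor is C, so the applied chord's root is G, a perfect fifth above.
Building a dominant seventh chord on G gives G-B-D-F.
With the 65 figure the chord is in first inversion; from the bass B upward in close position it reads B-D-F-G.

B D F G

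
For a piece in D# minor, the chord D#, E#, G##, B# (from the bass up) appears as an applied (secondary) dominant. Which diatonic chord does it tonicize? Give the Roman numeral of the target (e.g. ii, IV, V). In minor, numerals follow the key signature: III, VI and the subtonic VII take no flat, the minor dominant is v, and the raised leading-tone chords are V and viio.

V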